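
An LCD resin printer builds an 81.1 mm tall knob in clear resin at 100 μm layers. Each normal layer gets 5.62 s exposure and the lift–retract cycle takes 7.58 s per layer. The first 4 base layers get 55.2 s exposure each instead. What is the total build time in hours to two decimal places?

Layers = ⌈81.1/0.1⌉ = 811.
Base layers = 4 × (55.2 + 7.58) = 251.12 s.
Normal layers = 807 × (5.62 + 7.58), so 10652.4 s.
Sum: 251.12 + 10652.4 = 10903.52 s → 3.03 hours.

3.03 hours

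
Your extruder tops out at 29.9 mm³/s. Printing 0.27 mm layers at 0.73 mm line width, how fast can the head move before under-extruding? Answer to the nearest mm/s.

152 mm/s

A = 0.27 × 0.73 = 0.1971 mm².
Max speed = 29.9 / 0.1971 = 151.70 ≈ 152 mm/s.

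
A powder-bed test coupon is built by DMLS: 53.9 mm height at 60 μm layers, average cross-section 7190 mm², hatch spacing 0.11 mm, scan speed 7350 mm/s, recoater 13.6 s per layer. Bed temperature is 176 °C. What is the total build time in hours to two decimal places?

5.62 hours

Layer count = ceil(53.9 / 0.06) = 899.
Per-layer scan distance = 7190 / 0.11 = 65363.6 mm.
Scan time per layer = 65363.6 / 7350 = 8.893 s.
Layer cycle: 8.893 + 13.6 → 22.493 s.
899 layers × 22.493 s/layer = 20221.207 s, i.e. 5.62 hours.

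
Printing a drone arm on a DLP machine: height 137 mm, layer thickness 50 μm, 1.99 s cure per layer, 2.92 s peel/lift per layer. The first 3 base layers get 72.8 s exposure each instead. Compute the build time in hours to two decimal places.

3.80 hours

Number of layers: 137 / 0.05 → 2740 (rounded up).
Bottom layers: 3 × (72.8 + 2.92) → 227.16 s.
Normal layers: 2737 × (1.99 + 2.92) → 13438.67 s.
Sum: 227.16 + 13438.67 = 13665.83 s → 3.80 hours.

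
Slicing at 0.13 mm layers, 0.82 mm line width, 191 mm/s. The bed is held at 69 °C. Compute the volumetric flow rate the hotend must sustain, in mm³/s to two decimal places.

20.36

Extrusion cross-section: 0.13 × 0.82 → 0.1066 mm².
Volumetric flow = 191 × 0.1066 = 20.36 mm³/s.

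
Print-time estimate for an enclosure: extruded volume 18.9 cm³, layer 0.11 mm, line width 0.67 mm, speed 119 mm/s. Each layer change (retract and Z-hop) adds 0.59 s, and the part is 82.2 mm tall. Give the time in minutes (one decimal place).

43.3 minutes

Line area = 0.11 × 0.67, so 0.0737 mm².
Toolpath length = 18.9 cm³ / 0.0737 mm² = 18900 / 0.0737 = 256445 mm.
Extrusion time = 256445 / 119, so 2155 s.
Layer count = ceil(82.2 / 0.11) = 748.
Non-print overhead = 748 × 0.59 = 441.32 s.
Total = 2155 + 441.32 = 2596.32 s = 43.3 minutes.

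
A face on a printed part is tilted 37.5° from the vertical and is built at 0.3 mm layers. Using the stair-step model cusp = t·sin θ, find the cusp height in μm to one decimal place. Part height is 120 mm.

182.6 μm

h_c = t·sin θ = 0.3 × 0.6088 = 0.18264 mm (182.6 μm).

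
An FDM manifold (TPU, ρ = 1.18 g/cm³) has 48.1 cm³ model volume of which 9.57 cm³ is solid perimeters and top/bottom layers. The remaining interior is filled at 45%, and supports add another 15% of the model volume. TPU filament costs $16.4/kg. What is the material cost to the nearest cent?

$0.66

Interior volume = 48.1 − 9.57, so 38.53 cm³.
Infill volume = 0.45 × 38.53 = 17.3385 cm³.
Support = 0.15 × 48.1, so 7.215 cm³.
Deposited volume: 9.57 + 17.3385 + 7.215 → 34.1235 cm³.
Mass = 34.1235 × 1.18, so 40.26573 g.
At $16.4/kg: 40.26573/1000 × 16.4 = $0.66.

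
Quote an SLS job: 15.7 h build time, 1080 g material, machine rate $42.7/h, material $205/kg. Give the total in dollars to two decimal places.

Time charge = 42.7 × 15.7 = $670.39.
Material charge = 205 × 1080/1000 = $221.40.
Total = 670.39 + 221.40 = $891.79.

$891.79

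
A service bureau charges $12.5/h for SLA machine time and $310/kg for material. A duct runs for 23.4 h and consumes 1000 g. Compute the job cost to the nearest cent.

$602.50

Time charge = 12.5 × 23.4 = $292.50.
Feedstock cost: 310 × 1000/1000 → $310.00.
Job cost: 292.50 + 310.00 = $602.50.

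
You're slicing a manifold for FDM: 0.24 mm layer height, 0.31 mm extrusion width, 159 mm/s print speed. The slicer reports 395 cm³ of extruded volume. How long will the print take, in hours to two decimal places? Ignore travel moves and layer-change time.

Extrusion cross-section = 0.24 × 0.31, so 0.0744 mm².
Total extruded path = 395000/0.0744 = 5309139.8 mm.
Time extruding = 5309139.8 / 159, so 33390.8 s.
Converting: 33390.8 s = 9.28 hours.

9.28 hours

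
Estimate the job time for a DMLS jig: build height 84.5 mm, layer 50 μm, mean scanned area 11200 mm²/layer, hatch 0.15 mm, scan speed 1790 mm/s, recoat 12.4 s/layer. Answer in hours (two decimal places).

25.40 hours

Layer count = ceil(84.5 / 0.05) = 1690.
Scan path per layer: 11200 / 0.15 → 74666.7 mm.
Scan time per layer: 74666.7 / 1790 → 41.7132 s.
Time per layer: 41.7132 + 12.4 → 54.1132 s.
Build time = 1690 × 54.1132 = 91451.308 s = 25.40 hours.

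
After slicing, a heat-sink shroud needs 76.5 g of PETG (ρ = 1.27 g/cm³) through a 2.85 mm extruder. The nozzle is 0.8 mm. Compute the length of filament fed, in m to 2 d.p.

9.44 m

Volume = 76.5 g / 1.27 g·cm⁻³ = 60.2362 cm³ = 60236.2 mm³.
Cross-section of 2.85 mm filament: π·(2.85/2)² = 6.3794 mm².
L = V/A = 60236.2/6.3794 = 9442.3 mm → 9.44 m.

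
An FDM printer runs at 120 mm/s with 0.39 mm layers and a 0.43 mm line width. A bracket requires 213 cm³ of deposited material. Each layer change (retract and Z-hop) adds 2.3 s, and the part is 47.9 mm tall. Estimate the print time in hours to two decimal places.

3.02 hours

Line area = 0.39 × 0.43, so 0.1677 mm².
Total extruded path = 213000/0.1677 = 1270125.2 mm.
Extrusion time = 1270125.2 / 120 = 10584.4 s.
Number of layers: 47.9 / 0.39 → 123 (rounded up).
Layer-change overhead: 123 × 2.3 → 282.9 s.
Total = 10584.4 + 282.9 = 10867.3 s = 3.02 hours.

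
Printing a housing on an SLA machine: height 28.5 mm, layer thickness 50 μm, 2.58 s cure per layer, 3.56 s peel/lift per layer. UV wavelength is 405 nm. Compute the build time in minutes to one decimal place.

Number of layers: 28.5 / 0.05 → 570 (rounded up).
Each layer takes: 2.58 + 3.56 → 6.14 s.
Total = 570 × 6.14 = 3499.8 s = 58.3 minutes.

58.3 minutes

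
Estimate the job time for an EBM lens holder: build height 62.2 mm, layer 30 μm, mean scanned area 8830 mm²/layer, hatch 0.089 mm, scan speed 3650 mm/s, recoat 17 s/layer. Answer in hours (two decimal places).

Number of layers: 62.2 / 0.03 → 2074 (rounded up).
Per-layer scan distance = 8830 / 0.089 = 99213.5 mm.
Scan time per layer = 99213.5 / 3650 = 27.1818 s.
Per-layer time = 27.1818 + 17, so 44.1818 s.
2074 layers × 44.1818 s/layer = 91633.0532 s, i.e. 25.45 hours.

25.45 hours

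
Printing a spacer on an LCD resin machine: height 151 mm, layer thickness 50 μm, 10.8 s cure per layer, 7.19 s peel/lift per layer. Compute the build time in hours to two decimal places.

Layer count = ceil(151 / 0.05) = 3020.
Cycle time = 10.8 + 7.19, so 17.99 s.
Build time: 3020 × 17.99 s = 54329.8 s, i.e. 15.09 hours.

15.09 hours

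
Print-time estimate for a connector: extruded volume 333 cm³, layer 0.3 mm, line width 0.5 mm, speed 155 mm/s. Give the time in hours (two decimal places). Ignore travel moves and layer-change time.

Extrusion cross-section = 0.3 × 0.5 = 0.15 mm².
Total extruded path = 333000/0.15 = 2220000 mm.
Extrusion time = 2220000 / 155 = 14322.6 s.
That's 14322.6 s → 3.98 hours.

3.98 hours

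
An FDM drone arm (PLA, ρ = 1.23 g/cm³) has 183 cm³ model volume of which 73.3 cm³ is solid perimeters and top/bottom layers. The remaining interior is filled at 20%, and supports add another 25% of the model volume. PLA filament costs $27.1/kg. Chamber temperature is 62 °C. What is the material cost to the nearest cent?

$4.70

Infill region = 183 − 73.3, so 109.7 cm³.
Deposited infill: 0.20 × 109.7 → 21.94 cm³.
Support = 0.25 × 183 = 45.75 cm³.
Deposited volume = 73.3 + 21.94 + 45.75 = 140.99 cm³.
Mass: 140.99 × 1.23 → 173.4177 g.
Cost = 173.4177 g / 1000 × $27.1/kg = $4.70.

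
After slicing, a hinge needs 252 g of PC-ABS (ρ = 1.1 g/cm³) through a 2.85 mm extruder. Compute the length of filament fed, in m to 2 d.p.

Extruded volume: 252/1.1 = 229.0909 cm³ (229090.9 mm³).
Filament cross-section = π × (2.85/2)² = 6.3794 mm².
L = V/A = 229090.9/6.3794 = 35911.04 mm → 35.91 m.

35.91 m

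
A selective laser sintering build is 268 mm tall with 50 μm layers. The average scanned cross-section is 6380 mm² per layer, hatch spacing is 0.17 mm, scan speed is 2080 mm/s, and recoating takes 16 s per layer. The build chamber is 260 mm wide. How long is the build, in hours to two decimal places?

Number of layers: 268 / 0.05 → 5360 (rounded up).
Per-layer scan distance = 6380 / 0.17 = 37529.4 mm.
Laser time per layer = 37529.4 / 2080 = 18.043 s.
Time per layer = 18.043 + 16, so 34.043 s.
Total: 5360 × 34.043 s = 182470.48 s → 50.69 hours.

50.69 hours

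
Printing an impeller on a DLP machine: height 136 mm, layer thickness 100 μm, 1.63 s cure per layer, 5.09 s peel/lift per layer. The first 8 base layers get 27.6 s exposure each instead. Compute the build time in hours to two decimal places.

Layers = ⌈136/0.1⌉ = 1360.
Burn-in layers: 8 × (27.6 + 5.09) → 261.52 s.
Remaining layers = 1352 × (1.63 + 5.09) = 9085.44 s.
Sum: 261.52 + 9085.44 = 9346.96 s → 2.60 hours.

2.60 hours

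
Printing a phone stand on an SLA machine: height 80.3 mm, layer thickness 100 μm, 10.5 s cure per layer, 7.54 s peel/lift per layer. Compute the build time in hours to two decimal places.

4.02 hours

Layers = ⌈80.3/0.1⌉ = 803.
Each layer takes = 10.5 + 7.54, so 18.04 s.
Total = 803 × 18.04 = 14486.12 s = 4.02 hours.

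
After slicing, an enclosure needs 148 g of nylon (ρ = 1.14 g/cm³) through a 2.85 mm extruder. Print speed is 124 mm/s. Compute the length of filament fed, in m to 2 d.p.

20.35 m

Volume = 148 g / 1.14 g·cm⁻³ = 129.8246 cm³ = 129824.6 mm³.
Filament cross-section = π × (2.85/2)² = 6.3794 mm².
Length = 129824.6 / 6.3794 = 20350.6 mm = 20.35 m.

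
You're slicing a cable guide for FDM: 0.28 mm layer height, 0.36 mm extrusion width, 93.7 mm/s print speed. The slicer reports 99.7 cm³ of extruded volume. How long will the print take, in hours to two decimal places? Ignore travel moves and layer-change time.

Extrusion cross-section: 0.28 × 0.36 → 0.1008 mm².
Total extruded path = 99700/0.1008 = 989087.3 mm.
Print-move time = 989087.3 / 93.7 = 10555.9 s.
That's 10555.9 s → 2.93 hours.

2.93 hours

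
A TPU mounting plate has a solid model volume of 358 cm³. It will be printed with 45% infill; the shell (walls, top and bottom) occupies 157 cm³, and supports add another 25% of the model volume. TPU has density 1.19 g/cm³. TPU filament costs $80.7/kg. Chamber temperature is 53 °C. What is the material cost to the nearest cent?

$32.36

Volume inside the shell: 358 − 157 → 201 cm³.
Deposited infill: 0.45 × 201 → 90.45 cm³.
Support = 0.25 × 358, so 89.5 cm³.
Total printed volume: 157 + 90.45 + 89.5 → 336.95 cm³.
Mass: 336.95 × 1.19 → 400.9705 g.
At $80.7/kg: 400.9705/1000 × 80.7 = $32.36.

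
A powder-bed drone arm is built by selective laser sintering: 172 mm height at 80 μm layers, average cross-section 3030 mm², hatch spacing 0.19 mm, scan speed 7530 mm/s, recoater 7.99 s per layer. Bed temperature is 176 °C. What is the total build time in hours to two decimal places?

6.04 hours

Layers = ⌈172/0.08⌉ = 2150.
Hatch length per layer = 3030 / 0.19 = 15947.4 mm.
Scan time per layer: 15947.4 / 7530 → 2.1178 s.
Time per layer = 2.1178 + 7.99 = 10.1078 s.
Build time = 2150 × 10.1078 = 21731.77 s = 6.04 hours.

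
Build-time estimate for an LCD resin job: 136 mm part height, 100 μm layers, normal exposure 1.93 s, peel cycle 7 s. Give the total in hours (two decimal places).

3.37 hours

Layers = ⌈136/0.1⌉ = 1360.
Per-layer time = 1.93 + 7 = 8.93 s.
Build time: 1360 × 8.93 s = 12144.8 s, i.e. 3.37 hours.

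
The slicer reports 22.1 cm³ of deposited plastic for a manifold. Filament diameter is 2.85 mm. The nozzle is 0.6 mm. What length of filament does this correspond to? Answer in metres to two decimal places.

Cross-section of 2.85 mm filament: π·(2.85/2)² = 6.3794 mm².
L = 22100 mm³ / 6.3794 mm² = 3464.28 mm, i.e. 3.46 m.

3.46 m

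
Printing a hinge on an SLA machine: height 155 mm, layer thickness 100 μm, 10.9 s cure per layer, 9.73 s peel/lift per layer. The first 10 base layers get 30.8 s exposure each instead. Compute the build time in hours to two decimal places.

8.94 hours

Number of layers: 155 / 0.1 → 1550 (rounded up).
Burn-in layers = 10 × (30.8 + 9.73), so 405.3 s.
Normal layers: 1540 × (10.9 + 9.73) → 31770.2 s.
Total = 405.3 + 31770.2 = 32175.5 s = 8.94 hours.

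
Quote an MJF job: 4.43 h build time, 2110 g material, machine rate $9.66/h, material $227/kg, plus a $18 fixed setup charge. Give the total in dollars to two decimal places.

$539.76

Machine cost = 9.66 × 4.43 = $42.7938.
Material charge: 227 × 2110/1000 → $478.97.
Total = 42.7938 + 478.97 + 18 = 539.7638 ≈ $539.76.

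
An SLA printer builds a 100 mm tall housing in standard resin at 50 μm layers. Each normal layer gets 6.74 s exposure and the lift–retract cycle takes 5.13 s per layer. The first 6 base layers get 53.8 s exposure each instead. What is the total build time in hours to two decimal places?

Number of layers: 100 / 0.05 → 2000 (rounded up).
Base layers: 6 × (53.8 + 5.13) → 353.58 s.
Regular layers: 1994 × (6.74 + 5.13) → 23668.78 s.
Total = 353.58 + 23668.78 = 24022.36 s = 6.67 hours.

6.67 hours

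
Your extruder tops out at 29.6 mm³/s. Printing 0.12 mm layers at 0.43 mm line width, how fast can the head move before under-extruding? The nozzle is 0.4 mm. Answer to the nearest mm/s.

574 mm/s

Bead cross-section = 0.12 × 0.43 = 0.0516 mm².
v_max = Q/A = 29.6/0.0516 = 573.64 mm/s → 574 mm/s.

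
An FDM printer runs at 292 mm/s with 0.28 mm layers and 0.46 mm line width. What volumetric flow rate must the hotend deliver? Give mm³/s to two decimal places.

37.61

Extrusion cross-section = 0.28 × 0.46 = 0.1288 mm².
Q = v·A = 292 × 0.1288 = 37.61 mm³/s.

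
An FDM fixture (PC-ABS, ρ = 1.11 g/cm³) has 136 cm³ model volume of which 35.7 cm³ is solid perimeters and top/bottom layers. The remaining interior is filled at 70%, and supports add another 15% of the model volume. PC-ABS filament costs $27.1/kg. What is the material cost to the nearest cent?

Interior volume = 136 − 35.7, so 100.3 cm³.
Deposited infill: 0.70 × 100.3 → 70.21 cm³.
Support: 0.15 × 136 → 20.4 cm³.
Deposited volume: 35.7 + 70.21 + 20.4 → 126.31 cm³.
Mass = 126.31 × 1.11 = 140.2041 g.
At $27.1/kg: 140.2041/1000 × 27.1 = $3.80.

$3.80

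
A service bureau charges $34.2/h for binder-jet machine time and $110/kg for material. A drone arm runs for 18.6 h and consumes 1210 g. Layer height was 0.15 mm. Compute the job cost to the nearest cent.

$769.22

Machine cost = 34.2 × 18.6 = $636.12.
Feedstock cost = 110 × 1210/1000 = $133.10.
Total = 636.12 + 133.10 = $769.22.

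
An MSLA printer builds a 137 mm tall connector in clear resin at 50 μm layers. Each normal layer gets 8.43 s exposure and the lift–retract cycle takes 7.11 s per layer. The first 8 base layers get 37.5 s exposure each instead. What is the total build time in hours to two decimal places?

Number of layers: 137 / 0.05 → 2740 (rounded up).
Bottom layers = 8 × (37.5 + 7.11) = 356.88 s.
Normal layers: 2732 × (8.43 + 7.11) → 42455.28 s.
Sum: 356.88 + 42455.28 = 42812.16 s → 11.89 hours.

11.89 hours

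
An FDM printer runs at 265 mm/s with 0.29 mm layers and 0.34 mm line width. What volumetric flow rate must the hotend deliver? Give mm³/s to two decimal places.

A: 0.29 × 0.34 → 0.0986 mm².
Q = v·A = 265 × 0.0986 = 26.13 mm³/s.

26.13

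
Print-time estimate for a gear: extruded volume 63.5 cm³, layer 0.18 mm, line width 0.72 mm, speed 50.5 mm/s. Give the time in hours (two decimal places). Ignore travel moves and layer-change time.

Bead cross-section = 0.18 × 0.72 = 0.1296 mm².
Total extruded path = 63500/0.1296 = 489969.1 mm.
Print-move time = 489969.1 / 50.5 = 9702.4 s.
9702.4 s = 2.70 hours.

2.70 hours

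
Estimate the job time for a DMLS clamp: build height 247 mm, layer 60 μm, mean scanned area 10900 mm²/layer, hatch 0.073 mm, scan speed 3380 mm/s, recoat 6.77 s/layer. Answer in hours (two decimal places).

58.26 hours

Layers = ⌈247/0.06⌉ = 4117.
Hatch length per layer: 10900 / 0.073 → 149315.1 mm.
Laser time per layer = 149315.1 / 3380 = 44.1761 s.
Layer cycle = 44.1761 + 6.77, so 50.9461 s.
4117 layers × 50.9461 s/layer = 209745.0937 s, i.e. 58.26 hours.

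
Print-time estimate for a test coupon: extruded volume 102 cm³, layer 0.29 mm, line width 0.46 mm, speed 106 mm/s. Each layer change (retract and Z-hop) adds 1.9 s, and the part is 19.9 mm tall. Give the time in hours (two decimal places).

Bead cross-section: 0.29 × 0.46 → 0.1334 mm².
Toolpath length = 102 cm³ / 0.1334 mm² = 102000 / 0.1334 = 764617.7 mm.
Print-move time = 764617.7 / 106, so 7213.4 s.
Layer count = ceil(19.9 / 0.29) = 69.
Layer-change overhead: 69 × 1.9 → 131.1 s.
Total = 7213.4 + 131.1 = 7344.5 s = 2.04 hours.

2.04 hours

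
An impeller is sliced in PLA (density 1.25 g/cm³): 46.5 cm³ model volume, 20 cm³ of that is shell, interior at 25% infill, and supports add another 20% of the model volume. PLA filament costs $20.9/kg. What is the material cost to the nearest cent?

Interior volume = 46.5 − 20 = 26.5 cm³.
Infill deposited = 0.25 × 26.5 = 6.625 cm³.
Support: 0.20 × 46.5 → 9.3 cm³.
Total extruded = 20 + 6.625 + 9.3, so 35.925 cm³.
Mass = 35.925 × 1.25 = 44.90625 g.
At $20.9/kg: 44.90625/1000 × 20.9 = $0.94.

$0.94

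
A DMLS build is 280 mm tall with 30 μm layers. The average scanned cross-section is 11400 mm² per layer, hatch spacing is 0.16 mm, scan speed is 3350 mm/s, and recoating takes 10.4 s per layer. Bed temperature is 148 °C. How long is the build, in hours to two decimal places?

82.11 hours

Number of layers: 280 / 0.03 → 9334 (rounded up).
Per-layer scan distance: 11400 / 0.16 → 71250 mm.
Per-layer scan time = 71250 / 3350 = 21.2687 s.
Per-layer time = 21.2687 + 10.4, so 31.6687 s.
Total: 9334 × 31.6687 s = 295595.6458 s → 82.11 hours.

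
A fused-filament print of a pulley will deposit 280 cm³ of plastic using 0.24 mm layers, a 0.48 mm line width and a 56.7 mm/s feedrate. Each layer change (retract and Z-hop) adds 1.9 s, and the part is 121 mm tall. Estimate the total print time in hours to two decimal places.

Bead cross-section: 0.24 × 0.48 → 0.1152 mm².
Toolpath length = 280 cm³ / 0.1152 mm² = 280000 / 0.1152 = 2430555.6 mm.
Print-move time = 2430555.6 / 56.7 = 42866.9 s.
Layer count = ceil(121 / 0.24) = 505.
Z-hop total = 505 × 1.9, so 959.5 s.
Altogether 42866.9 + 959.5 = 43826.4 s, i.e. 12.17 hours.

12.17 hours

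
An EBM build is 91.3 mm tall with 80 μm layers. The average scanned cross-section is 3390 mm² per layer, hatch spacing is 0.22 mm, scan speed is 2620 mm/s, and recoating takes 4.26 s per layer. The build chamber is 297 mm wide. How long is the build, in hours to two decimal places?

Layers = ⌈91.3/0.08⌉ = 1142.
Hatch length per layer = 3390 / 0.22 = 15409.1 mm.
Beam time per layer: 15409.1 / 2620 → 5.8813 s.
Time per layer = 5.8813 + 4.26, so 10.1413 s.
1142 layers × 10.1413 s/layer = 11581.3646 s, i.e. 3.22 hours.

3.22 hours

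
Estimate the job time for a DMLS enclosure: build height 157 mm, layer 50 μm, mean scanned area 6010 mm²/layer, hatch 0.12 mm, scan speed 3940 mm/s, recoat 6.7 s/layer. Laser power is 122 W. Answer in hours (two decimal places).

Layer count = ceil(157 / 0.05) = 3140.
Per-layer scan distance = 6010 / 0.12 = 50083.3 mm.
Laser time per layer = 50083.3 / 3940, so 12.7115 s.
Per-layer time = 12.7115 + 6.7, so 19.4115 s.
Total: 3140 × 19.4115 s = 60952.11 s → 16.93 hours.

16.93 hours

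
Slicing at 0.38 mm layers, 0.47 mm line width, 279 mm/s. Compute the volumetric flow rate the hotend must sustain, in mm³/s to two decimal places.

Bead cross-section = 0.38 × 0.47 = 0.1786 mm².
Q = v·A = 279 × 0.1786 = 49.83 mm³/s.

49.83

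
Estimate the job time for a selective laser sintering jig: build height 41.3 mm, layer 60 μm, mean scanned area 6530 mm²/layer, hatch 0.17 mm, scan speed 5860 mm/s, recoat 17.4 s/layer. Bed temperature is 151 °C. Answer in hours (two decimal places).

Layer count = ceil(41.3 / 0.06) = 689.
Scan path per layer = 6530 / 0.17 = 38411.8 mm.
Per-layer scan time: 38411.8 / 5860 → 6.5549 s.
Layer cycle = 6.5549 + 17.4 = 23.9549 s.
Total: 689 × 23.9549 s = 16504.9261 s → 4.58 hours.

4.58 hours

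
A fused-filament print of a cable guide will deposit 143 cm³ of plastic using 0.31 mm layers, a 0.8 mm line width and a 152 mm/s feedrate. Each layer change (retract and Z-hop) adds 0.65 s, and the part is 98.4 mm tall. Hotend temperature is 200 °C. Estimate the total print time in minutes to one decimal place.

66.7 minutes

Bead cross-section: 0.31 × 0.8 → 0.248 mm².
Toolpath length = 143 cm³ / 0.248 mm² = 143000 / 0.248 = 576612.9 mm.
Print-move time = 576612.9 / 152 = 3793.5 s.
Number of layers: 98.4 / 0.31 → 318 (rounded up).
Z-hop total: 318 × 0.65 → 206.7 s.
Altogether 3793.5 + 206.7 = 4000.2 s, i.e. 66.7 minutes.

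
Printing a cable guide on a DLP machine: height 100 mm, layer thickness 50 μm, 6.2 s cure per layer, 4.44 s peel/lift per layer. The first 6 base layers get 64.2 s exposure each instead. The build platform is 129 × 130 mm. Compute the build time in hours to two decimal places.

6.01 hours

Layers = ⌈100/0.05⌉ = 2000.
Burn-in layers = 6 × (64.2 + 4.44), so 411.84 s.
Regular layers: 1994 × (6.2 + 4.44) → 21216.16 s.
Sum: 411.84 + 21216.16 = 21628 s → 6.01 hours.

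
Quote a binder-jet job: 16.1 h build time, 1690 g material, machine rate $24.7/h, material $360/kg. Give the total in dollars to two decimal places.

$1006.07

Machine-time cost = 24.7 × 16.1, so $397.67.
Feedstock cost: 360 × 1690/1000 → $608.40.
Total = 397.67 + 608.40 = $1006.07.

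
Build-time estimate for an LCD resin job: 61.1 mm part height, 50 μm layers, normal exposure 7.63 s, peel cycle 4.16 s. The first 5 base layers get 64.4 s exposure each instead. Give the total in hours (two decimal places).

Layers = ⌈61.1/0.05⌉ = 1222.
Bottom layers = 5 × (64.4 + 4.16), so 342.8 s.
Normal layers = 1217 × (7.63 + 4.16) = 14348.43 s.
Sum: 342.8 + 14348.43 = 14691.23 s → 4.08 hours.

4.08 hours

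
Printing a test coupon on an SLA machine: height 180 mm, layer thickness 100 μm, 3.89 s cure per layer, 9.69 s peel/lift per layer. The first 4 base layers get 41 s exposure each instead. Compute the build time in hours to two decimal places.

Layers = ⌈180/0.1⌉ = 1800.
Bottom layers = 4 × (41 + 9.69), so 202.76 s.
Remaining layers = 1796 × (3.89 + 9.69) = 24389.68 s.
Sum: 202.76 + 24389.68 = 24592.44 s → 6.83 hours.

6.83 hours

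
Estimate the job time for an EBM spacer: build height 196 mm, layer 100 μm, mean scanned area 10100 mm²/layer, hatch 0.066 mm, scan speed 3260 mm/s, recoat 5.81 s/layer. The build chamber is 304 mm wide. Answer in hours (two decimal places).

28.72 hours

Number of layers: 196 / 0.1 → 1960 (rounded up).
Scan path per layer = 10100 / 0.066, so 153030.3 mm.
Per-layer scan time: 153030.3 / 3260 → 46.9418 s.
Time per layer = 46.9418 + 5.81 = 52.7518 s.
Build time = 1960 × 52.7518 = 103393.528 s = 28.72 hours.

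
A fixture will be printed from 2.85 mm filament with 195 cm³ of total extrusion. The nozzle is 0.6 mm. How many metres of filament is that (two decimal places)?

Filament cross-section = π × (2.85/2)² = 6.3794 mm².
Length = 195 cm³ / 6.3794 mm² = 195000 / 6.3794 = 30567.14 mm = 30.57 m.

30.57 m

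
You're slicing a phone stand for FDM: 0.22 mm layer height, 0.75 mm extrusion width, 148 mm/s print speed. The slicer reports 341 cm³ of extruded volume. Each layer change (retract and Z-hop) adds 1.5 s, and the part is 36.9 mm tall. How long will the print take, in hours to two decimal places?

3.95 hours

Bead cross-section = 0.22 × 0.75, so 0.165 mm².
Toolpath length = 341 cm³ / 0.165 mm² = 341000 / 0.165 = 2066666.7 mm.
Time extruding = 2066666.7 / 148 = 13964 s.
Number of layers: 36.9 / 0.22 → 168 (rounded up).
Non-print overhead = 168 × 1.5 = 252 s.
Total = 13964 + 252 = 14216 s = 3.95 hours.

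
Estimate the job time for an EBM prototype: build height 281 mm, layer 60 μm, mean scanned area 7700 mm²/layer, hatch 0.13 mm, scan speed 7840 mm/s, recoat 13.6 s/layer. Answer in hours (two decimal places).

27.52 hours

Number of layers: 281 / 0.06 → 4684 (rounded up).
Scan path per layer = 7700 / 0.13, so 59230.8 mm.
Scan time per layer: 59230.8 / 7840 → 7.5549 s.
Layer cycle = 7.5549 + 13.6, so 21.1549 s.
4684 layers × 21.1549 s/layer = 99089.5516 s, i.e. 27.52 hours.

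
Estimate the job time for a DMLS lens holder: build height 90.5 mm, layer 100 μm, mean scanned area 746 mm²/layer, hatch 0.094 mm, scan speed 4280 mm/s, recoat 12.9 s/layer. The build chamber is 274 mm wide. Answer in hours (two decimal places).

3.71 hours

Number of layers: 90.5 / 0.1 → 905 (rounded up).
Hatch length per layer = 746 / 0.094, so 7936.2 mm.
Scan time per layer = 7936.2 / 4280, so 1.8543 s.
Layer cycle = 1.8543 + 12.9, so 14.7543 s.
Build time = 905 × 14.7543 = 13352.6415 s = 3.71 hours.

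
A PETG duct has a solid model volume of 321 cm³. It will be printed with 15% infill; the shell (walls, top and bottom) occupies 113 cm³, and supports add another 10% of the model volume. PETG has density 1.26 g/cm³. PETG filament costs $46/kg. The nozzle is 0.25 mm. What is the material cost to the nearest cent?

$10.22

Infill region = 321 − 113, so 208 cm³.
Infill volume = 0.15 × 208, so 31.2 cm³.
Support = 0.10 × 321, so 32.1 cm³.
Total extruded = 113 + 31.2 + 32.1, so 176.3 cm³.
Mass = 176.3 × 1.26, so 222.138 g.
Cost = 222.138 g / 1000 × $46/kg = $10.22.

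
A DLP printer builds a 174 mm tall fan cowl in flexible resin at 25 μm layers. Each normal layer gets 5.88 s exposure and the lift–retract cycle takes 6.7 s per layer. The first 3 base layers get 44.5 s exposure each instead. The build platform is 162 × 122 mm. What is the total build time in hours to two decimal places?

Layer count = ceil(174 / 0.025) = 6960.
Bottom layers = 3 × (44.5 + 6.7), so 153.6 s.
Normal layers: 6957 × (5.88 + 6.7) → 87519.06 s.
Sum: 153.6 + 87519.06 = 87672.66 s → 24.35 hours.

24.35 hours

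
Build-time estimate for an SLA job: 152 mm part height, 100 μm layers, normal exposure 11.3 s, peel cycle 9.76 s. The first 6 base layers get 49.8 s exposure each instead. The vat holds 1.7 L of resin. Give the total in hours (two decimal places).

Number of layers: 152 / 0.1 → 1520 (rounded up).
Burn-in layers = 6 × (49.8 + 9.76) = 357.36 s.
Regular layers = 1514 × (11.3 + 9.76) = 31884.84 s.
Total = 357.36 + 31884.84 = 32242.2 s = 8.96 hours.

8.96 hours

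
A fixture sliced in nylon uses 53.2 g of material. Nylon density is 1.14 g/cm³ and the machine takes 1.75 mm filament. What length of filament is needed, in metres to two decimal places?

19.40 m

Volume = 53.2 g / 1.14 g·cm⁻³ = 46.6667 cm³ = 46666.7 mm³.
Filament cross-section = π × (1.75/2)² = 2.4053 mm².
Length = 46666.7 / 2.4053 = 19401.61 mm = 19.40 m.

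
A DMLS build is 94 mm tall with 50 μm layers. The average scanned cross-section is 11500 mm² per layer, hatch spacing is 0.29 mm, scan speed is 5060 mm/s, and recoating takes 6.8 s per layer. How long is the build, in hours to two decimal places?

7.64 hours

Layers = ⌈94/0.05⌉ = 1880.
Scan path per layer: 11500 / 0.29 → 39655.2 mm.
Scan time per layer = 39655.2 / 5060, so 7.837 s.
Time per layer = 7.837 + 6.8 = 14.637 s.
1880 layers × 14.637 s/layer = 27517.56 s, i.e. 7.64 hours.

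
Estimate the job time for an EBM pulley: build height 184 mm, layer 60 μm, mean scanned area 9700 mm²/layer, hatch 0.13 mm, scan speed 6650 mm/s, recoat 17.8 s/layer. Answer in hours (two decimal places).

24.72 hours

Layers = ⌈184/0.06⌉ = 3067.
Per-layer scan distance = 9700 / 0.13, so 74615.4 mm.
Beam time per layer: 74615.4 / 6650 → 11.2204 s.
Layer cycle = 11.2204 + 17.8, so 29.0204 s.
Build time = 3067 × 29.0204 = 89005.5668 s = 24.72 hours.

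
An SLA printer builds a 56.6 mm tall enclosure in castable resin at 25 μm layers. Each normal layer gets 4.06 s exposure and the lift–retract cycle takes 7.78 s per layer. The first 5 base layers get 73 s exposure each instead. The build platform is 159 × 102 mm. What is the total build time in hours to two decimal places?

7.54 hours

Number of layers: 56.6 / 0.025 → 2264 (rounded up).
Base layers: 5 × (73 + 7.78) → 403.9 s.
Normal layers = 2259 × (4.06 + 7.78) = 26746.56 s.
Total = 403.9 + 26746.56 = 27150.46 s = 7.54 hours.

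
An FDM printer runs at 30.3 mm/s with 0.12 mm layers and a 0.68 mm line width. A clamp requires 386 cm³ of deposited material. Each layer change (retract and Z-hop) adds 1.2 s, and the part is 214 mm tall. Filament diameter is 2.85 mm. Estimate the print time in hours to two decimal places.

43.96 hours

Extrusion cross-section: 0.12 × 0.68 → 0.0816 mm².
Total extruded path = 386000/0.0816 = 4730392.2 mm.
Time extruding = 4730392.2 / 30.3 = 156118.6 s.
Layer count = ceil(214 / 0.12) = 1784.
Z-hop total = 1784 × 1.2 = 2140.8 s.
Total = 156118.6 + 2140.8 = 158259.4 s = 43.96 hours.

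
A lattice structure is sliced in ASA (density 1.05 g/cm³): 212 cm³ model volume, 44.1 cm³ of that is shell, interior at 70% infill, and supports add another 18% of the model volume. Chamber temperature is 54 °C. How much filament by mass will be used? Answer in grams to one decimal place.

Interior volume = 212 − 44.1, so 167.9 cm³.
Infill volume: 0.70 × 167.9 → 117.53 cm³.
Support = 0.18 × 212 = 38.16 cm³.
Total printed volume = 44.1 + 117.53 + 38.16 = 199.79 cm³.
Mass = 199.79 × 1.05 = 209.7795 g.

209.8 g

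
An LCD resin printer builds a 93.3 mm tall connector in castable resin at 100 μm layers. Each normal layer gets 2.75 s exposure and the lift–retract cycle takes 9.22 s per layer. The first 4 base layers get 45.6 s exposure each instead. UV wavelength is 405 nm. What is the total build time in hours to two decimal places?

Number of layers: 93.3 / 0.1 → 933 (rounded up).
Bottom layers: 4 × (45.6 + 9.22) → 219.28 s.
Remaining layers = 929 × (2.75 + 9.22), so 11120.13 s.
Sum: 219.28 + 11120.13 = 11339.41 s → 3.15 hours.

3.15 hours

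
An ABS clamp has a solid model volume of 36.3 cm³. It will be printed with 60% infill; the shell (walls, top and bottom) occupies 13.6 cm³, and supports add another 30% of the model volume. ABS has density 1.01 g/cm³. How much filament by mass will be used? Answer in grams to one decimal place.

Infill region = 36.3 − 13.6, so 22.7 cm³.
Infill volume = 0.60 × 22.7, so 13.62 cm³.
Support = 0.30 × 36.3 = 10.89 cm³.
Deposited volume: 13.6 + 13.62 + 10.89 → 38.11 cm³.
Mass = 38.11 × 1.01, so 38.4911 g.

38.5 g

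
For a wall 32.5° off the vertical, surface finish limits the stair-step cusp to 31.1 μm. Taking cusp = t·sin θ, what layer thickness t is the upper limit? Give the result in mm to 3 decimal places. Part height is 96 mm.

0.058 mm

Layer height = cusp / sin(32.5°) = 0.0311 / 0.5373 = 0.058 mm.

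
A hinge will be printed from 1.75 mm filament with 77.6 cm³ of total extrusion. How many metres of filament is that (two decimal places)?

Cross-section of 1.75 mm filament: π·(1.75/2)² = 2.4053 mm².
Length = 77.6 cm³ / 2.4053 mm² = 77600 / 2.4053 = 32262.09 mm = 32.26 m.

32.26 m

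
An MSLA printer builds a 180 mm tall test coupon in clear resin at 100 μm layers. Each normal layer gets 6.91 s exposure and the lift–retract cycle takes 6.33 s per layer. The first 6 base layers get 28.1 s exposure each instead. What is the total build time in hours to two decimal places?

6.66 hours

Layer count = ceil(180 / 0.1) = 1800.
Bottom layers: 6 × (28.1 + 6.33) → 206.58 s.
Regular layers = 1794 × (6.91 + 6.33), so 23752.56 s.
Total = 206.58 + 23752.56 = 23959.14 s = 6.66 hours.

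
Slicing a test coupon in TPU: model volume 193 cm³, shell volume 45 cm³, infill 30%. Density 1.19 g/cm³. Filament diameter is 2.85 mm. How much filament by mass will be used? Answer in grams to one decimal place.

Volume inside the shell = 193 − 45, so 148 cm³.
Infill deposited = 0.30 × 148, so 44.4 cm³.
Total extruded = 45 + 44.4 = 89.4 cm³.
Mass: 89.4 × 1.19 → 106.386 g.

106.4 g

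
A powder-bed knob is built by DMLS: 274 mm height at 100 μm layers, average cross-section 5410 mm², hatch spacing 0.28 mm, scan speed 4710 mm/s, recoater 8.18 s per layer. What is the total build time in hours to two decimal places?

Layer count = ceil(274 / 0.1) = 2740.
Per-layer scan distance: 5410 / 0.28 → 19321.4 mm.
Per-layer scan time = 19321.4 / 4710 = 4.1022 s.
Time per layer: 4.1022 + 8.18 → 12.2822 s.
Build time = 2740 × 12.2822 = 33653.228 s = 9.35 hours.

9.35 hours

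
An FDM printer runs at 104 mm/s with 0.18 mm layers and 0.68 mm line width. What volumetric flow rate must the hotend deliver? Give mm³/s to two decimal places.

A = 0.18 × 0.68 = 0.1224 mm².
Q = v·A = 104 × 0.1224 = 12.73 mm³/s.

12.73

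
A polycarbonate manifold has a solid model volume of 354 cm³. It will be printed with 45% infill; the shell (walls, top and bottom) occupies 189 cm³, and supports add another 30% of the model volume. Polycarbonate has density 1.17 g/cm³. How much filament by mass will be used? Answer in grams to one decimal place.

Interior volume = 354 − 189, so 165 cm³.
Deposited infill: 0.45 × 165 → 74.25 cm³.
Support: 0.30 × 354 → 106.2 cm³.
Total printed volume: 189 + 74.25 + 106.2 → 369.45 cm³.
Mass = 369.45 × 1.17, so 432.2565 g.

432.3 g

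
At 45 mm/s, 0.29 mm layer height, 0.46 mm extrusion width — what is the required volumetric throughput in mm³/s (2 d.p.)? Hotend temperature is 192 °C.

6.00

A = 0.29 × 0.46, so 0.1334 mm².
Volumetric flow = 45 × 0.1334 = 6.00 mm³/s.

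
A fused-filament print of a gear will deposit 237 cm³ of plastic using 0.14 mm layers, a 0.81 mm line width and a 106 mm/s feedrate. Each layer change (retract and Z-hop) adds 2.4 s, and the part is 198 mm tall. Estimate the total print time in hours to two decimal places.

6.42 hours

Extrusion cross-section = 0.14 × 0.81, so 0.1134 mm².
Total extruded path = 237000/0.1134 = 2089947.1 mm.
Print-move time: 2089947.1 / 106 → 19716.5 s.
Layers = ⌈198/0.14⌉ = 1415.
Z-hop total: 1415 × 2.4 → 3396 s.
Total = 19716.5 + 3396 = 23112.5 s = 6.42 hours.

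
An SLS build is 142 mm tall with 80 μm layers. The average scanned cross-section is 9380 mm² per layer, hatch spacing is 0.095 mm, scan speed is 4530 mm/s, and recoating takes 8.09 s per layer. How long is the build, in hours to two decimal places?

Layer count = ceil(142 / 0.08) = 1775.
Hatch length per layer = 9380 / 0.095, so 98736.8 mm.
Scan time per layer: 98736.8 / 4530 → 21.7962 s.
Time per layer: 21.7962 + 8.09 → 29.8862 s.
Total: 1775 × 29.8862 s = 53048.005 s → 14.74 hours.

14.74 hours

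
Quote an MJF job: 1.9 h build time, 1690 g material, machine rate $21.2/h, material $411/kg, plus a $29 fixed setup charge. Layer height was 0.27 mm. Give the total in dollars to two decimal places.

Time charge: 21.2 × 1.9 → $40.28.
Material cost = 411 × 1690/1000 = $694.59.
Adding setup: 40.28 + 694.59 + 29 → $763.87.

$763.87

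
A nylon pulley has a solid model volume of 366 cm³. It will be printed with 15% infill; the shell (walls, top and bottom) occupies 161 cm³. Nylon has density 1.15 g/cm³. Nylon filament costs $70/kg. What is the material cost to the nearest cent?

$15.44

Interior volume: 366 − 161 → 205 cm³.
Deposited infill: 0.15 × 205 → 30.75 cm³.
Deposited volume = 161 + 30.75, so 191.75 cm³.
Mass = 191.75 × 1.15 = 220.5125 g.
Cost = 220.5125 g / 1000 × $70/kg = $15.44.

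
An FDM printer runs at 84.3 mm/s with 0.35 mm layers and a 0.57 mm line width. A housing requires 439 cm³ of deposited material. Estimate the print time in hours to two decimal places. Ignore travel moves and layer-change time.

7.25 hours

Extrusion cross-section: 0.35 × 0.57 → 0.1995 mm².
Total extruded path = 439000/0.1995 = 2200501.3 mm.
Print-move time: 2200501.3 / 84.3 → 26103.2 s.
That's 26103.2 s → 7.25 hours.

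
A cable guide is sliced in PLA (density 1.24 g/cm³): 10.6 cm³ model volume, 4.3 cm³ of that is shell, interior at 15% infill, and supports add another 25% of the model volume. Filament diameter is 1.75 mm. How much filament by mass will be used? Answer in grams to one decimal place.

9.8 g

Interior volume = 10.6 − 4.3 = 6.3 cm³.
Infill volume = 0.15 × 6.3 = 0.945 cm³.
Support = 0.25 × 10.6, so 2.65 cm³.
Total extruded = 4.3 + 0.945 + 2.65, so 7.895 cm³.
Mass = 7.895 × 1.24 = 9.7898 g.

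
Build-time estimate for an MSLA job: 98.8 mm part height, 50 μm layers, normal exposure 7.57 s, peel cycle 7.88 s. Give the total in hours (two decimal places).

Number of layers: 98.8 / 0.05 → 1976 (rounded up).
Each layer takes = 7.57 + 7.88 = 15.45 s.
Build time: 1976 × 15.45 s = 30529.2 s, i.e. 8.48 hours.

8.48 hours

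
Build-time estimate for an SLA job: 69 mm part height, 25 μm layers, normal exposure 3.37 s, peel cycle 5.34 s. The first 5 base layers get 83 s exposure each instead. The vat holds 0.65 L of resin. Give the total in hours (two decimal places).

Number of layers: 69 / 0.025 → 2760 (rounded up).
Base layers: 5 × (83 + 5.34) → 441.7 s.
Regular layers = 2755 × (3.37 + 5.34) = 23996.05 s.
Sum: 441.7 + 23996.05 = 24437.75 s → 6.79 hours.

6.79 hours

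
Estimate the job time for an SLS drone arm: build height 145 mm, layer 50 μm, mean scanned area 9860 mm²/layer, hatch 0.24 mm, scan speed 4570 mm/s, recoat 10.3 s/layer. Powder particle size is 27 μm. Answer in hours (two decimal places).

Layer count = ceil(145 / 0.05) = 2900.
Scan path per layer = 9860 / 0.24 = 41083.3 mm.
Laser time per layer: 41083.3 / 4570 → 8.9898 s.
Layer cycle = 8.9898 + 10.3, so 19.2898 s.
2900 layers × 19.2898 s/layer = 55940.42 s, i.e. 15.54 hours.

15.54 hours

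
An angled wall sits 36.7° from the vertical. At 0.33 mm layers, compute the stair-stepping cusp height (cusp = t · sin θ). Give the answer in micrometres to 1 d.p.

197.2 μm

h_c = t·sin θ = 0.33 × 0.5976 = 0.197208 mm (197.2 μm).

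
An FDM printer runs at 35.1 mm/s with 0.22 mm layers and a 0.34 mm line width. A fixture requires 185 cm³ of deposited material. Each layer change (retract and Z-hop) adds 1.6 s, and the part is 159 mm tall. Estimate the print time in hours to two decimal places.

19.89 hours

Line area = 0.22 × 0.34 = 0.0748 mm².
Path length: 185000 mm³ / 0.0748 mm² → 2473262 mm.
Time extruding = 2473262 / 35.1 = 70463.3 s.
Layer count = ceil(159 / 0.22) = 723.
Layer-change overhead = 723 × 1.6, so 1156.8 s.
Total = 70463.3 + 1156.8 = 71620.1 s = 19.89 hours.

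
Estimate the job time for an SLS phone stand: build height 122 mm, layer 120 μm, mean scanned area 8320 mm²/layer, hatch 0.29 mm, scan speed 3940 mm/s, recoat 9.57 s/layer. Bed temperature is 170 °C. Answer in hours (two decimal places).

4.76 hours

Layers = ⌈122/0.12⌉ = 1017.
Per-layer scan distance = 8320 / 0.29, so 28689.7 mm.
Scan time per layer = 28689.7 / 3940, so 7.2816 s.
Per-layer time = 7.2816 + 9.57, so 16.8516 s.
1017 layers × 16.8516 s/layer = 17138.0772 s, i.e. 4.76 hours.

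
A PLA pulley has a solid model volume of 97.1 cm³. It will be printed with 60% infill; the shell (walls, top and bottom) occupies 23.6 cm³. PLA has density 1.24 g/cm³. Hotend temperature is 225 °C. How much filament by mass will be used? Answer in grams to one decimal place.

83.9 g

Interior volume: 97.1 − 23.6 → 73.5 cm³.
Infill volume: 0.60 × 73.5 → 44.1 cm³.
Total extruded: 23.6 + 44.1 → 67.7 cm³.
Mass: 67.7 × 1.24 → 83.948 g.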